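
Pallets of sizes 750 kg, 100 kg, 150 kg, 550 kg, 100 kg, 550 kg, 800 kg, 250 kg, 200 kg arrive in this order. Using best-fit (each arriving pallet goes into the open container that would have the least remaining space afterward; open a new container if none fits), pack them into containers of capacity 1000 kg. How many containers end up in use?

4

  750 → container 1 (new)  [load 750/1000]
  100 → container 1  [load 850/1000]
  150 → container 1  [load 1000/1000]
  550 → container 2 (new)  [load 550/1000]
  100 → container 2  [load 650/1000]
  550 → container 3 (new)  [load 550/1000]
  800 → container 4 (new)  [load 800/1000]
  250 → container 2  [load 900/1000]
  200 → container 4  [load 1000/1000]
4 containers opened.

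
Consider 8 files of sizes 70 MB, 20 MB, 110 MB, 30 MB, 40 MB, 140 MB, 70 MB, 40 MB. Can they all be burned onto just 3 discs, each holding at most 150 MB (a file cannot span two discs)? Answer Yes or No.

Total = 520 MB; ⌈520/150⌉ = 4.
At least 4 discs are required, but only 3 are allowed.

No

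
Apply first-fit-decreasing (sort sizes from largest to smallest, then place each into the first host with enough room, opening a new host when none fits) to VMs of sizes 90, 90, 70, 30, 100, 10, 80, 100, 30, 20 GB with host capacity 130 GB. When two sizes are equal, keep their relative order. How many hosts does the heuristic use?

6

Sorted descending: 100, 100, 90, 90, 80, 70, 30, 30, 20, 10.
  100 → host 1 (new)  [load 100/130]
  100 → host 2 (new)  [load 100/130]
  90 → host 3 (new)  [load 90/130]
  90 → host 4 (new)  [load 90/130]
  80 → host 5 (new)  [load 80/130]
  70 → host 6 (new)  [load 70/130]
  30 → host 1  [load 130/130]
  30 → host 2  [load 130/130]
  20 → host 3  [load 110/130]
  10 → host 3  [load 120/130]
6 hosts opened.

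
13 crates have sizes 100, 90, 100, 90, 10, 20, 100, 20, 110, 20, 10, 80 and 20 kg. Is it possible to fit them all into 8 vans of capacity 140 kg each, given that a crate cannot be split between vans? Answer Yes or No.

Yes

A valid assignment using 7 vans:
  van 1: 110 + 20 + 10 = 140
  van 2: 100 + 20 + 20 = 140
  van 3: 100 + 20 + 10 = 130
  van 4: 100 = 100
  van 5: 90 = 90
  van 6: 90 = 90
  van 7: 80 = 80
That uses only 7 ≤ 8, so 8 vans are enough.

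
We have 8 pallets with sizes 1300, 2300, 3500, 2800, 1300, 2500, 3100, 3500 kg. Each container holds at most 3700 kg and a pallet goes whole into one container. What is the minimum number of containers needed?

Total = 3500 + 3500 + 3100 + 2800 + 2500 + 2300 + 1300 + 1300 = 20300 kg.
Lower bound: ⌈20300/3700⌉ = 6 containers.
A packing using 7 containers:
  container 1: 3500 = 3500
  container 2: 3500 = 3500
  container 3: 3100 = 3100
  container 4: 2800 = 2800
  container 5: 2500 = 2500
  container 6: 2300 + 1300 = 3600
  container 7: 1300 = 1300
No arrangement into 6 containers stays within capacity, so 7 is optimal.

7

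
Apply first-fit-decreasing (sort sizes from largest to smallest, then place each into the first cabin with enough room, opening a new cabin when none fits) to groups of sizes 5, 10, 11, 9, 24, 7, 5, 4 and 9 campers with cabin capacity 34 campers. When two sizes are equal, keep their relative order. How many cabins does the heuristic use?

Sorted descending: 24, 11, 10, 9, 9, 7, 5, 5, 4.
  24 → cabin 1 (new)  [load 24/34]
  11 → cabin 2 (new)  [load 11/34]
  10 → cabin 1  [load 34/34]
  9 → cabin 2  [load 20/34]
  9 → cabin 2  [load 29/34]
  7 → cabin 3 (new)  [load 7/34]
  5 → cabin 2  [load 34/34]
  5 → cabin 3  [load 12/34]
  4 → cabin 3  [load 16/34]
3 cabins opened.

3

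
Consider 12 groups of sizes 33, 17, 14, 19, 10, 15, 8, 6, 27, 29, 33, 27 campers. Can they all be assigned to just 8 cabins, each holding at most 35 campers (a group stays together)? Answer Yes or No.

A valid assignment using 8 cabins:
  cabin 1: 33 = 33
  cabin 2: 33 = 33
  cabin 3: 29 + 6 = 35
  cabin 4: 27 + 8 = 35
  cabin 5: 27 = 27
  cabin 6: 19 + 15 = 34
  cabin 7: 17 + 14 = 31
  cabin 8: 10 = 10
Every load is within 35 campers, so 8 cabins suffice.

Yes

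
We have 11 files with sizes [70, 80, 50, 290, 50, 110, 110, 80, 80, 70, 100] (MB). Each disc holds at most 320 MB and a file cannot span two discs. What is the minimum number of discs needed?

Total = 290 + 110 + 110 + 100 + 80 + 80 + 80 + 70 + 70 + 50 + 50 = 1090 MB.
Lower bound: ⌈1090/320⌉ = 4 discs.
A packing using 4 discs:
  disc 1: 290 = 290
  disc 2: 110 + 110 + 100 = 320
  disc 3: 80 + 80 + 80 + 70 = 310
  disc 4: 70 + 50 + 50 = 170
This matches the lower bound, so 4 is optimal.

4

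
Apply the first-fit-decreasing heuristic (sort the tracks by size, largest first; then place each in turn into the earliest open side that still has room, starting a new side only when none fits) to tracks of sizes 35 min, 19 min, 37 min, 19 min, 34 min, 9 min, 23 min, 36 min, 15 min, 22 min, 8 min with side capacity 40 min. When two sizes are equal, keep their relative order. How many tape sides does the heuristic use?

Sorted descending: 37, 36, 35, 34, 23, 22, 19, 19, 15, 9, 8.
  37 → side 1 (new)  [load 37/40]
  36 → side 2 (new)  [load 36/40]
  35 → side 3 (new)  [load 35/40]
  34 → side 4 (new)  [load 34/40]
  23 → side 5 (new)  [load 23/40]
  22 → side 6 (new)  [load 22/40]
  19 → side 7 (new)  [load 19/40]
  19 → side 7  [load 38/40]
  15 → side 5  [load 38/40]
  9 → side 6  [load 31/40]
  8 → side 6  [load 39/40]
7 tape sides opened.

7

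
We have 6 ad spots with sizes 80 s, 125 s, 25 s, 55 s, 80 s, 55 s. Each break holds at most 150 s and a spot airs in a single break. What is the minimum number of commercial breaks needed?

3

Total = 125 + 80 + 80 + 55 + 55 + 25 = 420 s.
Lower bound: ⌈420/150⌉ = 3 commercial breaks.
A packing using 3 commercial breaks:
  break 1: 125 + 25 = 150
  break 2: 80 + 55 = 135
  break 3: 80 + 55 = 135
This matches the lower bound, so 3 is optimal.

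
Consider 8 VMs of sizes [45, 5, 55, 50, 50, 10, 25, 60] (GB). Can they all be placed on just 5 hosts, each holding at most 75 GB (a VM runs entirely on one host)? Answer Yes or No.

Yes

A valid assignment using 5 hosts:
  host 1: 60 + 10 + 5 = 75
  host 2: 55 = 55
  host 3: 50 + 25 = 75
  host 4: 50 = 50
  host 5: 45 = 45
Every load is within 75 GB, so 5 hosts suffice.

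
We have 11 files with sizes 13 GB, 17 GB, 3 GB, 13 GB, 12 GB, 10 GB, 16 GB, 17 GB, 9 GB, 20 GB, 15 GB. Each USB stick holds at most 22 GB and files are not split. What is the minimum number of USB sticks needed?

8

Total = 20 + 17 + 17 + 16 + 15 + 13 + 13 + 12 + 10 + 9 + 3 = 145 GB.
Lower bound: ⌈145/22⌉ = 7 USB sticks.
Also, 8 files each exceed 11 GB, and no two of those can share a USB stick, so at least 8 USB sticks are needed.
A packing using 8 USB sticks:
  USB stick 1: 20 = 20
  USB stick 2: 17 + 3 = 20
  USB stick 3: 17 = 17
  USB stick 4: 16 = 16
  USB stick 5: 15 = 15
  USB stick 6: 13 + 9 = 22
  USB stick 7: 13 = 13
  USB stick 8: 12 + 10 = 22
This matches the lower bound, so 8 is optimal.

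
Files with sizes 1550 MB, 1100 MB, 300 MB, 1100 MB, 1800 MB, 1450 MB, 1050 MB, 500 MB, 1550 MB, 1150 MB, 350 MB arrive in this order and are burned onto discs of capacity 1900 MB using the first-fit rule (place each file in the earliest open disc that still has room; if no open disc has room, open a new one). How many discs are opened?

8

  1550 → disc 1 (new)  [load 1550/1900]
  1100 → disc 2 (new)  [load 1100/1900]
  300 → disc 1  [load 1850/1900]
  1100 → disc 3 (new)  [load 1100/1900]
  1800 → disc 4 (new)  [load 1800/1900]
  1450 → disc 5 (new)  [load 1450/1900]
  1050 → disc 6 (new)  [load 1050/1900]
  500 → disc 2  [load 1600/1900]
  1550 → disc 7 (new)  [load 1550/1900]
  1150 → disc 8 (new)  [load 1150/1900]
  350 → disc 3  [load 1450/1900]
8 discs opened.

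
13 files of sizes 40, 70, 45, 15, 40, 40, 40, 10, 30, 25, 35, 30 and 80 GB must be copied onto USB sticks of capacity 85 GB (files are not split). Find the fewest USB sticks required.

6

Total = 80 + 70 + 45 + 40 + 40 + 40 + 40 + 35 + 30 + 30 + 25 + 15 + 10 = 500 GB.
Lower bound: ⌈500/85⌉ = 6 USB sticks.
A packing using 6 USB sticks:
  USB stick 1: 80 = 80
  USB stick 2: 70 + 15 = 85
  USB stick 3: 45 + 40 = 85
  USB stick 4: 40 + 40 = 80
  USB stick 5: 40 + 35 + 10 = 85
  USB stick 6: 30 + 30 + 25 = 85
This matches the lower bound, so 6 is optimal.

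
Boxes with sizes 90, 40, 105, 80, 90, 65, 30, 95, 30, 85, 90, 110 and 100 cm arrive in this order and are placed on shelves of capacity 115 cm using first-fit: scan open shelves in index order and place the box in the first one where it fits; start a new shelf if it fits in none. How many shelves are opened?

  90 → shelf 1 (new)  [load 90/115]
  40 → shelf 2 (new)  [load 40/115]
  105 → shelf 3 (new)  [load 105/115]
  80 → shelf 4 (new)  [load 80/115]
  90 → shelf 5 (new)  [load 90/115]
  65 → shelf 2  [load 105/115]
  30 → shelf 4  [load 110/115]
  95 → shelf 6 (new)  [load 95/115]
  30 → shelf 7 (new)  [load 30/115]
  85 → shelf 7  [load 115/115]
  90 → shelf 8 (new)  [load 90/115]
  110 → shelf 9 (new)  [load 110/115]
  100 → shelf 10 (new)  [load 100/115]
10 shelves opened.

10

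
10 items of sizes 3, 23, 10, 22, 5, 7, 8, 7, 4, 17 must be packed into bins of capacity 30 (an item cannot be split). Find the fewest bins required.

4

Total = 23 + 22 + 17 + 10 + 8 + 7 + 7 + 5 + 4 + 3 = 106.
Lower bound: ⌈106/30⌉ = 4 bins.
A packing using 4 bins:
  bin 1: 23 + 7 = 30
  bin 2: 22 + 8 = 30
  bin 3: 17 + 10 + 3 = 30
  bin 4: 7 + 5 + 4 = 16
This matches the lower bound, so 4 is optimal.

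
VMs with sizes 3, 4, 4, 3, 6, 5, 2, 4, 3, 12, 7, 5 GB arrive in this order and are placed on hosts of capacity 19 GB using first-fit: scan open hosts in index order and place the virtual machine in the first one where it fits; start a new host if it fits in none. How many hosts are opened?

4

  3 → host 1 (new)  [load 3/19]
  4 → host 1  [load 7/19]
  4 → host 1  [load 11/19]
  3 → host 1  [load 14/19]
  6 → host 2 (new)  [load 6/19]
  5 → host 1  [load 19/19]
  2 → host 2  [load 8/19]
  4 → host 2  [load 12/19]
  3 → host 2  [load 15/19]
  12 → host 3 (new)  [load 12/19]
  7 → host 3  [load 19/19]
  5 → host 4 (new)  [load 5/19]
4 hosts opened.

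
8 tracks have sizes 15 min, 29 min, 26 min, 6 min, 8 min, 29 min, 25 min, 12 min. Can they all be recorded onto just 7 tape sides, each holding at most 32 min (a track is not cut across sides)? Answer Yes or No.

Yes

A valid assignment using 6 tape sides:
  side 1: 29 = 29
  side 2: 29 = 29
  side 3: 26 + 6 = 32
  side 4: 25 = 25
  side 5: 15 + 12 = 27
  side 6: 8 = 8
That uses only 6 ≤ 7, so 7 tape sides are enough.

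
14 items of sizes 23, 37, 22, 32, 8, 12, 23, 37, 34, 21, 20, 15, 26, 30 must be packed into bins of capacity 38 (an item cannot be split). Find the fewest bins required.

11

Total = 37 + 37 + 34 + 32 + 30 + 26 + 23 + 23 + 22 + 21 + 20 + 15 + 12 + 8 = 340.
Lower bound: ⌈340/38⌉ = 9 bins.
Also, 11 items each exceed 19, and no two of those can share a bin, so at least 11 bins are needed.
A packing using 11 bins:
  bin 1: 37 = 37
  bin 2: 37 = 37
  bin 3: 34 = 34
  bin 4: 32 = 32
  bin 5: 30 + 8 = 38
  bin 6: 26 + 12 = 38
  bin 7: 23 + 15 = 38
  bin 8: 23 = 23
  bin 9: 22 = 22
  bin 10: 21 = 21
  bin 11: 20 = 20
This matches the lower bound, so 11 is optimal.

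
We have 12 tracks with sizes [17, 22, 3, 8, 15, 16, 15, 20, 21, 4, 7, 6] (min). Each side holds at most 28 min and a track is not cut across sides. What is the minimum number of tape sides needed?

7

Total = 22 + 21 + 20 + 17 + 16 + 15 + 15 + 8 + 7 + 6 + 4 + 3 = 154 min.
Lower bound: ⌈154/28⌉ = 6 tape sides.
Also, 7 tracks each exceed 14 min, and no two of those can share a side, so at least 7 tape sides are needed.
A packing using 7 tape sides:
  side 1: 22 + 6 = 28
  side 2: 21 + 7 = 28
  side 3: 20 + 8 = 28
  side 4: 17 + 4 + 3 = 24
  side 5: 16 = 16
  side 6: 15 = 15
  side 7: 15 = 15
This matches the lower bound, so 7 is optimal.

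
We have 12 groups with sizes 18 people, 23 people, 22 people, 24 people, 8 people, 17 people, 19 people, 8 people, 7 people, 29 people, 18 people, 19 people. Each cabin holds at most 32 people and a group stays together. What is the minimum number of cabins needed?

Total = 29 + 24 + 23 + 22 + 19 + 19 + 18 + 18 + 17 + 8 + 8 + 7 = 212 people.
Lower bound: ⌈212/32⌉ = 7 cabins.
Also, 9 groups each exceed 16 people, and no two of those can share a cabin, so at least 9 cabins are needed.
A packing using 9 cabins:
  cabin 1: 29 = 29
  cabin 2: 24 + 8 = 32
  cabin 3: 23 + 8 = 31
  cabin 4: 22 + 7 = 29
  cabin 5: 19 = 19
  cabin 6: 19 = 19
  cabin 7: 18 = 18
  cabin 8: 18 = 18
  cabin 9: 17 = 17
This matches the lower bound, so 9 is optimal.

9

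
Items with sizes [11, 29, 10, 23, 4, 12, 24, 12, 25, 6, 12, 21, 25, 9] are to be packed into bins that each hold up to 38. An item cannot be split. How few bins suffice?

Total = 29 + 25 + 25 + 24 + 23 + 21 + 12 + 12 + 12 + 11 + 10 + 9 + 6 + 4 = 223.
Lower bound: ⌈223/38⌉ = 6 bins.
A packing using 6 bins:
  bin 1: 29 + 9 = 38
  bin 2: 25 + 12 = 37
  bin 3: 25 + 12 = 37
  bin 4: 24 + 12 = 36
  bin 5: 23 + 11 + 4 = 38
  bin 6: 21 + 10 + 6 = 37
This matches the lower bound, so 6 is optimal.

6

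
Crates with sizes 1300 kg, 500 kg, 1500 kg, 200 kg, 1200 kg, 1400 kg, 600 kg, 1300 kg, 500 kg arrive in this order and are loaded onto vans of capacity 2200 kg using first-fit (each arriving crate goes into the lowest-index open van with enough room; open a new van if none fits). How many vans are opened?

5

  1300 → van 1 (new)  [load 1300/2200]
  500 → van 1  [load 1800/2200]
  1500 → van 2 (new)  [load 1500/2200]
  200 → van 1  [load 2000/2200]
  1200 → van 3 (new)  [load 1200/2200]
  1400 → van 4 (new)  [load 1400/2200]
  600 → van 2  [load 2100/2200]
  1300 → van 5 (new)  [load 1300/2200]
  500 → van 3  [load 1700/2200]
5 vans opened.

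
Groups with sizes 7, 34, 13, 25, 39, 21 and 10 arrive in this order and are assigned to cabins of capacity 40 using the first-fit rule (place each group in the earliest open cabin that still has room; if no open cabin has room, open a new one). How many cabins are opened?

5

  7 → cabin 1 (new)  [load 7/40]
  34 → cabin 2 (new)  [load 34/40]
  13 → cabin 1  [load 20/40]
  25 → cabin 3 (new)  [load 25/40]
  39 → cabin 4 (new)  [load 39/40]
  21 → cabin 5 (new)  [load 21/40]
  10 → cabin 1  [load 30/40]
5 cabins opened.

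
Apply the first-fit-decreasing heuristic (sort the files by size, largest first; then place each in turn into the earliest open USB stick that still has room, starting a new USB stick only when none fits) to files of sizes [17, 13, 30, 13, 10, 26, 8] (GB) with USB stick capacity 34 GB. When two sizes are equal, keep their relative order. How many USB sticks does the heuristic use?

4

Sorted descending: 30, 26, 17, 13, 13, 10, 8.
  30 → USB stick 1 (new)  [load 30/34]
  26 → USB stick 2 (new)  [load 26/34]
  17 → USB stick 3 (new)  [load 17/34]
  13 → USB stick 3  [load 30/34]
  13 → USB stick 4 (new)  [load 13/34]
  10 → USB stick 4  [load 23/34]
  8 → USB stick 2  [load 34/34]
4 USB sticks opened.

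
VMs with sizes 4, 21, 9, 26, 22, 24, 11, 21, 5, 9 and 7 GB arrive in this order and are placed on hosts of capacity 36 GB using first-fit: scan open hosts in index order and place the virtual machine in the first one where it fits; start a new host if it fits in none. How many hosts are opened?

5

  4 → host 1 (new)  [load 4/36]
  21 → host 1  [load 25/36]
  9 → host 1  [load 34/36]
  26 → host 2 (new)  [load 26/36]
  22 → host 3 (new)  [load 22/36]
  24 → host 4 (new)  [load 24/36]
  11 → host 3  [load 33/36]
  21 → host 5 (new)  [load 21/36]
  5 → host 2  [load 31/36]
  9 → host 4  [load 33/36]
  7 → host 5  [load 28/36]
5 hosts opened.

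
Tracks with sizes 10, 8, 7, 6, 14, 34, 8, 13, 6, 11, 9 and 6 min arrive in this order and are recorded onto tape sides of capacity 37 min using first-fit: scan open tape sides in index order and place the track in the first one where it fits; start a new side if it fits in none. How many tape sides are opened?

  10 → side 1 (new)  [load 10/37]
  8 → side 1  [load 18/37]
  7 → side 1  [load 25/37]
  6 → side 1  [load 31/37]
  14 → side 2 (new)  [load 14/37]
  34 → side 3 (new)  [load 34/37]
  8 → side 2  [load 22/37]
  13 → side 2  [load 35/37]
  6 → side 1  [load 37/37]
  11 → side 4 (new)  [load 11/37]
  9 → side 4  [load 20/37]
  6 → side 4  [load 26/37]
4 tape sides opened.

4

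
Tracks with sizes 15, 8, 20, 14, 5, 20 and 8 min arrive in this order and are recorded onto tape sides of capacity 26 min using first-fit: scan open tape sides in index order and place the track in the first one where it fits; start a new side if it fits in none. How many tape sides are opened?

  15 → side 1 (new)  [load 15/26]
  8 → side 1  [load 23/26]
  20 → side 2 (new)  [load 20/26]
  14 → side 3 (new)  [load 14/26]
  5 → side 2  [load 25/26]
  20 → side 4 (new)  [load 20/26]
  8 → side 3  [load 22/26]
4 tape sides opened.

4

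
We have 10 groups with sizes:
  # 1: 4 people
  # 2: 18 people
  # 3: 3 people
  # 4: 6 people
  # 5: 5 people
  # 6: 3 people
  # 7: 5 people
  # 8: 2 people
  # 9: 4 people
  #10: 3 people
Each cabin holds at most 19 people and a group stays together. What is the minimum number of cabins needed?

3

Total = 18 + 6 + 5 + 5 + 4 + 4 + 3 + 3 + 3 + 2 = 53 people.
Lower bound: ⌈53/19⌉ = 3 cabins.
A packing using 3 cabins:
  cabin 1: 18 = 18
  cabin 2: 6 + 5 + 5 + 3 = 19
  cabin 3: 4 + 4 + 3 + 3 + 2 = 16
This matches the lower bound, so 3 is optimal.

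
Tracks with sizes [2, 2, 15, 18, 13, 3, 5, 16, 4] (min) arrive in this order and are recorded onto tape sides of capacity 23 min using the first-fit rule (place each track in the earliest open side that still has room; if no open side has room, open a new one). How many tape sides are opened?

4

  2 → side 1 (new)  [load 2/23]
  2 → side 1  [load 4/23]
  15 → side 1  [load 19/23]
  18 → side 2 (new)  [load 18/23]
  13 → side 3 (new)  [load 13/23]
  3 → side 1  [load 22/23]
  5 → side 2  [load 23/23]
  16 → side 4 (new)  [load 16/23]
  4 → side 3  [load 17/23]
4 tape sides opened.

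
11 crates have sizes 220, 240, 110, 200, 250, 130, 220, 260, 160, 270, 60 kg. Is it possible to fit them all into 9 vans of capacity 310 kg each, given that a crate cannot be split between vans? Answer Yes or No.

A valid assignment using 8 vans:
  van 1: 270 = 270
  van 2: 260 = 260
  van 3: 250 + 60 = 310
  van 4: 240 = 240
  van 5: 220 = 220
  van 6: 220 = 220
  van 7: 200 + 110 = 310
  van 8: 160 + 130 = 290
That uses only 8 ≤ 9, so 9 vans are enough.

Yes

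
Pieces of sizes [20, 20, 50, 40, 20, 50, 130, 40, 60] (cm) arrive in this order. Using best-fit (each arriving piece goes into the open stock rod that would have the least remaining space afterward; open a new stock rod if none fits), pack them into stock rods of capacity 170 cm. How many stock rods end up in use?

3

  20 → stock rod 1 (new)  [load 20/170]
  20 → stock rod 1  [load 40/170]
  50 → stock rod 1  [load 90/170]
  40 → stock rod 1  [load 130/170]
  20 → stock rod 1  [load 150/170]
  50 → stock rod 2 (new)  [load 50/170]
  130 → stock rod 3 (new)  [load 130/170]
  40 → stock rod 3  [load 170/170]
  60 → stock rod 2  [load 110/170]
3 stock rods opened.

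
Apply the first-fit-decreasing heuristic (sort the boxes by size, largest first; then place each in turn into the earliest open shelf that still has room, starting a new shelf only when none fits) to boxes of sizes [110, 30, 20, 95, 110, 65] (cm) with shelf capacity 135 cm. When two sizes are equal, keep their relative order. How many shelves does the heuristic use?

4

Sorted descending: 110, 110, 95, 65, 30, 20.
  110 → shelf 1 (new)  [load 110/135]
  110 → shelf 2 (new)  [load 110/135]
  95 → shelf 3 (new)  [load 95/135]
  65 → shelf 4 (new)  [load 65/135]
  30 → shelf 3  [load 125/135]
  20 → shelf 1  [load 130/135]
4 shelves opened.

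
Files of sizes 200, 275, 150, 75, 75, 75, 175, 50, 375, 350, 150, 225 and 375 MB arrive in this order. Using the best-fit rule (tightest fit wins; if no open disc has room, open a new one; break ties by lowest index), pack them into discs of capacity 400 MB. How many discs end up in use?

  200 → disc 1 (new)  [load 200/400]
  275 → disc 2 (new)  [load 275/400]
  150 → disc 1  [load 350/400]
  75 → disc 2  [load 350/400]
  75 → disc 3 (new)  [load 75/400]
  75 → disc 3  [load 150/400]
  175 → disc 3  [load 325/400]
  50 → disc 1  [load 400/400]
  375 → disc 4 (new)  [load 375/400]
  350 → disc 5 (new)  [load 350/400]
  150 → disc 6 (new)  [load 150/400]
  225 → disc 6  [load 375/400]
  375 → disc 7 (new)  [load 375/400]
7 discs opened.

7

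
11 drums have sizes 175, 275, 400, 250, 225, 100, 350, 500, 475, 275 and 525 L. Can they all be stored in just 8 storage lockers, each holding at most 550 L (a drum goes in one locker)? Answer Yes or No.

A valid assignment using 7 storage lockers:
  locker 1: 525 = 525
  locker 2: 500 = 500
  locker 3: 475 = 475
  locker 4: 400 + 100 = 500
  locker 5: 350 + 175 = 525
  locker 6: 275 + 275 = 550
  locker 7: 250 + 225 = 475
That uses only 7 ≤ 8, so 8 storage lockers are enough.

Yes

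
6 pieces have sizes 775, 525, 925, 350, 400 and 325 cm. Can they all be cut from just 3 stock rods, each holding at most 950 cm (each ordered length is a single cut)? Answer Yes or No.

No

Total = 3300 cm; ⌈3300/950⌉ = 4.
At least 4 stock rods are required, but only 3 are allowed.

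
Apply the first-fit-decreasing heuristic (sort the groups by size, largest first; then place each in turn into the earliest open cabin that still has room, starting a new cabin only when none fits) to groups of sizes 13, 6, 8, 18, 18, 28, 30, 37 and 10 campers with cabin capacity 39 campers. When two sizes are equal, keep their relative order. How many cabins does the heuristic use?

Sorted descending: 37, 30, 28, 18, 18, 13, 10, 8, 6.
  37 → cabin 1 (new)  [load 37/39]
  30 → cabin 2 (new)  [load 30/39]
  28 → cabin 3 (new)  [load 28/39]
  18 → cabin 4 (new)  [load 18/39]
  18 → cabin 4  [load 36/39]
  13 → cabin 5 (new)  [load 13/39]
  10 → cabin 3  [load 38/39]
  8 → cabin 2  [load 38/39]
  6 → cabin 5  [load 19/39]
5 cabins opened.

5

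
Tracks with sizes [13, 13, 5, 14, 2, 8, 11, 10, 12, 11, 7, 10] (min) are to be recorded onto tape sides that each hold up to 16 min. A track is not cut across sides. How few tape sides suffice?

9

Total = 14 + 13 + 13 + 12 + 11 + 11 + 10 + 10 + 8 + 7 + 5 + 2 = 116 min.
Lower bound: ⌈116/16⌉ = 8 tape sides.
A packing using 9 tape sides:
  side 1: 14 + 2 = 16
  side 2: 13 = 13
  side 3: 13 = 13
  side 4: 12 = 12
  side 5: 11 + 5 = 16
  side 6: 11 = 11
  side 7: 10 = 10
  side 8: 10 = 10
  side 9: 8 + 7 = 15
No arrangement into 8 tape sides stays within capacity, so 9 is optimal.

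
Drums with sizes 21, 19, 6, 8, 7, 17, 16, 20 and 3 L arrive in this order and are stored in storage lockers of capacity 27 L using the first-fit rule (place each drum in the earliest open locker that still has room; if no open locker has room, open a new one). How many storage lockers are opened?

  21 → locker 1 (new)  [load 21/27]
  19 → locker 2 (new)  [load 19/27]
  6 → locker 1  [load 27/27]
  8 → locker 2  [load 27/27]
  7 → locker 3 (new)  [load 7/27]
  17 → locker 3  [load 24/27]
  16 → locker 4 (new)  [load 16/27]
  20 → locker 5 (new)  [load 20/27]
  3 → locker 3  [load 27/27]
5 storage lockers opened.

5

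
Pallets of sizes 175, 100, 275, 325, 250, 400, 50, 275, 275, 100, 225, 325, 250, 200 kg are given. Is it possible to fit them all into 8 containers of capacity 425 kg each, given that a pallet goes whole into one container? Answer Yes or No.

Total = 3225 kg; ⌈3225/425⌉ = 8.
9 pallets each exceed half the capacity and cannot share a container, forcing at least 9 containers.
At least 9 containers are required, but only 8 are allowed.

No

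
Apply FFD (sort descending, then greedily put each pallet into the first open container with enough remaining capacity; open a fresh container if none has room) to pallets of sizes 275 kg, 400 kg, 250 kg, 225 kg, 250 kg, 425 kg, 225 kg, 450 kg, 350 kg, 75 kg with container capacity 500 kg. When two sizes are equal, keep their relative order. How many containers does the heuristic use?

Sorted descending: 450, 425, 400, 350, 275, 250, 250, 225, 225, 75.
  450 → container 1 (new)  [load 450/500]
  425 → container 2 (new)  [load 425/500]
  400 → container 3 (new)  [load 400/500]
  350 → container 4 (new)  [load 350/500]
  275 → container 5 (new)  [load 275/500]
  250 → container 6 (new)  [load 250/500]
  250 → container 6  [load 500/500]
  225 → container 5  [load 500/500]
  225 → container 7 (new)  [load 225/500]
  75 → container 2  [load 500/500]
7 containers opened.

7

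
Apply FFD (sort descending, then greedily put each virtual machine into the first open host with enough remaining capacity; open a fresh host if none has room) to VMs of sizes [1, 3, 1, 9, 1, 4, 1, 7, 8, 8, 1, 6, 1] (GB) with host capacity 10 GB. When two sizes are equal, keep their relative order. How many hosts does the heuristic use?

Sorted descending: 9, 8, 8, 7, 6, 4, 3, 1, 1, 1, 1, 1, 1.
  9 → host 1 (new)  [load 9/10]
  8 → host 2 (new)  [load 8/10]
  8 → host 3 (new)  [load 8/10]
  7 → host 4 (new)  [load 7/10]
  6 → host 5 (new)  [load 6/10]
  4 → host 5  [load 10/10]
  3 → host 4  [load 10/10]
  1 → host 1  [load 10/10]
  1 → host 2  [load 9/10]
  1 → host 2  [load 10/10]
  1 → host 3  [load 9/10]
  1 → host 3  [load 10/10]
  1 → host 6 (new)  [load 1/10]
6 hosts opened.

6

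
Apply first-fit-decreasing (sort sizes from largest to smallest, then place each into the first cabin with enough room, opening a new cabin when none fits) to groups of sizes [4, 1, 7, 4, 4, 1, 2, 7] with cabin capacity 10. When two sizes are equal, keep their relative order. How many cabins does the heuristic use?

Sorted descending: 7, 7, 4, 4, 4, 2, 1, 1.
  7 → cabin 1 (new)  [load 7/10]
  7 → cabin 2 (new)  [load 7/10]
  4 → cabin 3 (new)  [load 4/10]
  4 → cabin 3  [load 8/10]
  4 → cabin 4 (new)  [load 4/10]
  2 → cabin 1  [load 9/10]
  1 → cabin 1  [load 10/10]
  1 → cabin 2  [load 8/10]
4 cabins opened.

4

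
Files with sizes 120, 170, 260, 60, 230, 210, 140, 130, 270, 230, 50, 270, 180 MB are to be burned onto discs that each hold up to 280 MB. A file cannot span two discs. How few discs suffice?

10

Total = 270 + 270 + 260 + 230 + 230 + 210 + 180 + 170 + 140 + 130 + 120 + 60 + 50 = 2320 MB.
Lower bound: ⌈2320/280⌉ = 9 discs.
A packing using 10 discs:
  disc 1: 270 = 270
  disc 2: 270 = 270
  disc 3: 260 = 260
  disc 4: 230 + 50 = 280
  disc 5: 230 = 230
  disc 6: 210 + 60 = 270
  disc 7: 180 = 180
  disc 8: 170 = 170
  disc 9: 140 + 130 = 270
  disc 10: 120 = 120
No arrangement into 9 discs stays within capacity, so 10 is optimal.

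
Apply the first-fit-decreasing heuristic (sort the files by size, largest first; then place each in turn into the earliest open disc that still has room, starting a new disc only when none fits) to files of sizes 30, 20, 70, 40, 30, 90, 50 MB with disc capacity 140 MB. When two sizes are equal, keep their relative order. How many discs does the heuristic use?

3

Sorted descending: 90, 70, 50, 40, 30, 30, 20.
  90 → disc 1 (new)  [load 90/140]
  70 → disc 2 (new)  [load 70/140]
  50 → disc 1  [load 140/140]
  40 → disc 2  [load 110/140]
  30 → disc 2  [load 140/140]
  30 → disc 3 (new)  [load 30/140]
  20 → disc 3  [load 50/140]
3 discs opened.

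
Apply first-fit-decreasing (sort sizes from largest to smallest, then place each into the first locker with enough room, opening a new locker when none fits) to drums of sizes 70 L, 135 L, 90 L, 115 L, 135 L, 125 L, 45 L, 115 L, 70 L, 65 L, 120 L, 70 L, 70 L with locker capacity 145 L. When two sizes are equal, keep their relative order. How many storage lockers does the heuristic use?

Sorted descending: 135, 135, 125, 120, 115, 115, 90, 70, 70, 70, 70, 65, 45.
  135 → locker 1 (new)  [load 135/145]
  135 → locker 2 (new)  [load 135/145]
  125 → locker 3 (new)  [load 125/145]
  120 → locker 4 (new)  [load 120/145]
  115 → locker 5 (new)  [load 115/145]
  115 → locker 6 (new)  [load 115/145]
  90 → locker 7 (new)  [load 90/145]
  70 → locker 8 (new)  [load 70/145]
  70 → locker 8  [load 140/145]
  70 → locker 9 (new)  [load 70/145]
  70 → locker 9  [load 140/145]
  65 → locker 10 (new)  [load 65/145]
  45 → locker 7  [load 135/145]
10 storage lockers opened.

10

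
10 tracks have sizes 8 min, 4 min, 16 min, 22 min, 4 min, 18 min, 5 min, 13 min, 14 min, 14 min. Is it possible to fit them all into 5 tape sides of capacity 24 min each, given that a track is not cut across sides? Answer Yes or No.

No

Total = 118 min; ⌈118/24⌉ = 5.
6 tracks each exceed half the capacity and cannot share a side, forcing at least 6 tape sides.
At least 6 tape sides are required, but only 5 are allowed.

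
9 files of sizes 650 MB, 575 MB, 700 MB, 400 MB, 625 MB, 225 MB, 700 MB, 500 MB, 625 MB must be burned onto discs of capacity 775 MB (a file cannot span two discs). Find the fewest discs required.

8

Total = 700 + 700 + 650 + 625 + 625 + 575 + 500 + 400 + 225 = 5000 MB.
Lower bound: ⌈5000/775⌉ = 7 discs.
Also, 8 files each exceed 775/2 MB, and no two of those can share a disc, so at least 8 discs are needed.
A packing using 8 discs:
  disc 1: 700 = 700
  disc 2: 700 = 700
  disc 3: 650 = 650
  disc 4: 625 = 625
  disc 5: 625 = 625
  disc 6: 575 = 575
  disc 7: 500 + 225 = 725
  disc 8: 400 = 400
This matches the lower bound, so 8 is optimal.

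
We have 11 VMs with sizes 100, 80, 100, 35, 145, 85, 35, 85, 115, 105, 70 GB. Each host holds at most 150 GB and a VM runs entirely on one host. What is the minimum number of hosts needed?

8

Total = 145 + 115 + 105 + 100 + 100 + 85 + 85 + 80 + 70 + 35 + 35 = 955 GB.
Lower bound: ⌈955/150⌉ = 7 hosts.
Also, 8 VMs each exceed 75 GB, and no two of those can share a host, so at least 8 hosts are needed.
A packing using 8 hosts:
  host 1: 145 = 145
  host 2: 115 + 35 = 150
  host 3: 105 + 35 = 140
  host 4: 100 = 100
  host 5: 100 = 100
  host 6: 85 = 85
  host 7: 85 = 85
  host 8: 80 + 70 = 150
This matches the lower bound, so 8 is optimal.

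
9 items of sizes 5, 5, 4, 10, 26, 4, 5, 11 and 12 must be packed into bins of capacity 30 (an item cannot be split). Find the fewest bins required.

Total = 26 + 12 + 11 + 10 + 5 + 5 + 5 + 4 + 4 = 82.
Lower bound: ⌈82/30⌉ = 3 bins.
A packing using 3 bins:
  bin 1: 26 + 4 = 30
  bin 2: 12 + 11 + 5 = 28
  bin 3: 10 + 5 + 5 + 4 = 24
This matches the lower bound, so 3 is optimal.

3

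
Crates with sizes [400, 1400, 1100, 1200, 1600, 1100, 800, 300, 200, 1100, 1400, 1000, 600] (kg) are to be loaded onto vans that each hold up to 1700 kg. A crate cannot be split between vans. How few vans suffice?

9

Total = 1600 + 1400 + 1400 + 1200 + 1100 + 1100 + 1100 + 1000 + 800 + 600 + 400 + 300 + 200 = 12200 kg.
Lower bound: ⌈12200/1700⌉ = 8 vans.
A packing using 9 vans:
  van 1: 1600 = 1600
  van 2: 1400 + 300 = 1700
  van 3: 1400 + 200 = 1600
  van 4: 1200 + 400 = 1600
  van 5: 1100 + 600 = 1700
  van 6: 1100 = 1100
  van 7: 1100 = 1100
  van 8: 1000 = 1000
  van 9: 800 = 800
No arrangement into 8 vans stays within capacity, so 9 is optimal.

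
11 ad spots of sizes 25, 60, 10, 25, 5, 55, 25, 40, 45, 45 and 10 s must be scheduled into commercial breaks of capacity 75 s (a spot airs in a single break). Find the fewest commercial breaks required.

Total = 60 + 55 + 45 + 45 + 40 + 25 + 25 + 25 + 10 + 10 + 5 = 345 s.
Lower bound: ⌈345/75⌉ = 5 commercial breaks.
A packing using 5 commercial breaks:
  break 1: 60 + 10 + 5 = 75
  break 2: 55 + 10 = 65
  break 3: 45 + 25 = 70
  break 4: 45 + 25 = 70
  break 5: 40 + 25 = 65
This matches the lower bound, so 5 is optimal.

5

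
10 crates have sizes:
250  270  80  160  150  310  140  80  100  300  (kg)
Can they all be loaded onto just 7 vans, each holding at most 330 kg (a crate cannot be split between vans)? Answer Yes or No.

Yes

A valid assignment using 6 vans:
  van 1: 310 = 310
  van 2: 300 = 300
  van 3: 270 = 270
  van 4: 250 + 80 = 330
  van 5: 160 + 150 = 310
  van 6: 140 + 100 + 80 = 320
That uses only 6 ≤ 7, so 7 vans are enough.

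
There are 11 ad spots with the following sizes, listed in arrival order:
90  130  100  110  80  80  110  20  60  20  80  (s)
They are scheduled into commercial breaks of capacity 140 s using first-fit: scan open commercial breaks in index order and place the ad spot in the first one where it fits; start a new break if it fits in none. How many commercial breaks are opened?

  90 → break 1 (new)  [load 90/140]
  130 → break 2 (new)  [load 130/140]
  100 → break 3 (new)  [load 100/140]
  110 → break 4 (new)  [load 110/140]
  80 → break 5 (new)  [load 80/140]
  80 → break 6 (new)  [load 80/140]
  110 → break 7 (new)  [load 110/140]
  20 → break 1  [load 110/140]
  60 → break 5  [load 140/140]
  20 → break 1  [load 130/140]
  80 → break 8 (new)  [load 80/140]
8 commercial breaks opened.

8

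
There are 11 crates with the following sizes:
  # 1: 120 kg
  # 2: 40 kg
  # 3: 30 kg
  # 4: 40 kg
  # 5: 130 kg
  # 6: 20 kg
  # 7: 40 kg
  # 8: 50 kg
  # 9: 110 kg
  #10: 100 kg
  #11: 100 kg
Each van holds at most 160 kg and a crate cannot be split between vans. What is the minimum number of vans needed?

Total = 130 + 120 + 110 + 100 + 100 + 50 + 40 + 40 + 40 + 30 + 20 = 780 kg.
Lower bound: ⌈780/160⌉ = 5 vans.
A packing using 5 vans:
  van 1: 130 + 30 = 160
  van 2: 120 + 40 = 160
  van 3: 110 + 50 = 160
  van 4: 100 + 40 + 20 = 160
  van 5: 100 + 40 = 140
This matches the lower bound, so 5 is optimal.

5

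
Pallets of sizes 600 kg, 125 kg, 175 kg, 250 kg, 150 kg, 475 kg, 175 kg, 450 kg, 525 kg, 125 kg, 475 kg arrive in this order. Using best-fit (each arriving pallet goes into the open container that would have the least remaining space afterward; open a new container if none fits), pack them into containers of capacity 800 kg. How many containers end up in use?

  600 → container 1 (new)  [load 600/800]
  125 → container 1  [load 725/800]
  175 → container 2 (new)  [load 175/800]
  250 → container 2  [load 425/800]
  150 → container 2  [load 575/800]
  475 → container 3 (new)  [load 475/800]
  175 → container 2  [load 750/800]
  450 → container 4 (new)  [load 450/800]
  525 → container 5 (new)  [load 525/800]
  125 → container 5  [load 650/800]
  475 → container 6 (new)  [load 475/800]
6 containers opened.

6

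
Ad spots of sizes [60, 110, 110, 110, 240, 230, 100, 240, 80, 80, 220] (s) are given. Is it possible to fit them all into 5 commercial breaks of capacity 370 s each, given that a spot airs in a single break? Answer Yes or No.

Yes

A valid assignment using 5 commercial breaks:
  break 1: 240 + 110 = 350
  break 2: 240 + 110 = 350
  break 3: 230 + 110 = 340
  break 4: 220 + 100 = 320
  break 5: 80 + 80 + 60 = 220
Every load is within 370 s, so 5 commercial breaks suffice.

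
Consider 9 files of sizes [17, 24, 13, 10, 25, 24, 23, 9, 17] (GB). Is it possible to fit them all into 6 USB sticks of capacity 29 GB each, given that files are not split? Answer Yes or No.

No

Total = 162 GB; ⌈162/29⌉ = 6.
The bound of 6 does not rule out 6, but exhaustive search shows no assignment into 6 USB sticks of capacity 29 GB exists — the minimum is 7.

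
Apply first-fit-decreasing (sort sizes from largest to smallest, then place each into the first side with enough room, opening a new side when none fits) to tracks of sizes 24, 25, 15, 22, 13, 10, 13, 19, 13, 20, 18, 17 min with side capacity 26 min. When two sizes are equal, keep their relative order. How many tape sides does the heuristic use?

Sorted descending: 25, 24, 22, 20, 19, 18, 17, 15, 13, 13, 13, 10.
  25 → side 1 (new)  [load 25/26]
  24 → side 2 (new)  [load 24/26]
  22 → side 3 (new)  [load 22/26]
  20 → side 4 (new)  [load 20/26]
  19 → side 5 (new)  [load 19/26]
  18 → side 6 (new)  [load 18/26]
  17 → side 7 (new)  [load 17/26]
  15 → side 8 (new)  [load 15/26]
  13 → side 9 (new)  [load 13/26]
  13 → side 9  [load 26/26]
  13 → side 10 (new)  [load 13/26]
  10 → side 8  [load 25/26]
10 tape sides opened.

10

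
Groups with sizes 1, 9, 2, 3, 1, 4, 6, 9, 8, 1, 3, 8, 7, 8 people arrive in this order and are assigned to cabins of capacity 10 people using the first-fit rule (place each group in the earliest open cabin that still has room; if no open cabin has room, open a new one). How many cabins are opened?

8

  1 → cabin 1 (new)  [load 1/10]
  9 → cabin 1  [load 10/10]
  2 → cabin 2 (new)  [load 2/10]
  3 → cabin 2  [load 5/10]
  1 → cabin 2  [load 6/10]
  4 → cabin 2  [load 10/10]
  6 → cabin 3 (new)  [load 6/10]
  9 → cabin 4 (new)  [load 9/10]
  8 → cabin 5 (new)  [load 8/10]
  1 → cabin 3  [load 7/10]
  3 → cabin 3  [load 10/10]
  8 → cabin 6 (new)  [load 8/10]
  7 → cabin 7 (new)  [load 7/10]
  8 → cabin 8 (new)  [load 8/10]
8 cabins opened.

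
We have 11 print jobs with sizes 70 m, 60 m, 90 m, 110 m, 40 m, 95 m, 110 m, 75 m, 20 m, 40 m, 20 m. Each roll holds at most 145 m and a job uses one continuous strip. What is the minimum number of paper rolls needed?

6

Total = 110 + 110 + 95 + 90 + 75 + 70 + 60 + 40 + 40 + 20 + 20 = 730 m.
Lower bound: ⌈730/145⌉ = 6 paper rolls.
A packing using 6 paper rolls:
  roll 1: 110 + 20 = 130
  roll 2: 110 + 20 = 130
  roll 3: 95 + 40 = 135
  roll 4: 90 + 40 = 130
  roll 5: 75 + 70 = 145
  roll 6: 60 = 60
This matches the lower bound, so 6 is optimal.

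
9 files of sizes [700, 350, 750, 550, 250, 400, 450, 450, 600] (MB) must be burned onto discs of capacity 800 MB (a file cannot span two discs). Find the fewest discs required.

Total = 750 + 700 + 600 + 550 + 450 + 450 + 400 + 350 + 250 = 4500 MB.
Lower bound: ⌈4500/800⌉ = 6 discs.
A packing using 7 discs:
  disc 1: 750 = 750
  disc 2: 700 = 700
  disc 3: 600 = 600
  disc 4: 550 + 250 = 800
  disc 5: 450 + 350 = 800
  disc 6: 450 = 450
  disc 7: 400 = 400
No arrangement into 6 discs stays within capacity, so 7 is optimal.

7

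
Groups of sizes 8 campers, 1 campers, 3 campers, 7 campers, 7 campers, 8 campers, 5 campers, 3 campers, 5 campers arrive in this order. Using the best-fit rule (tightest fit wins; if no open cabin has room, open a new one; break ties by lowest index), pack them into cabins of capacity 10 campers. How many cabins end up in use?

5

  8 → cabin 1 (new)  [load 8/10]
  1 → cabin 1  [load 9/10]
  3 → cabin 2 (new)  [load 3/10]
  7 → cabin 2  [load 10/10]
  7 → cabin 3 (new)  [load 7/10]
  8 → cabin 4 (new)  [load 8/10]
  5 → cabin 5 (new)  [load 5/10]
  3 → cabin 3  [load 10/10]
  5 → cabin 5  [load 10/10]
5 cabins opened.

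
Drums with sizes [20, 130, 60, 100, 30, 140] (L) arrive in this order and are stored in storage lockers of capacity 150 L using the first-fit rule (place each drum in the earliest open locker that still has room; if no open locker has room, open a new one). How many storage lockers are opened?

4

  20 → locker 1 (new)  [load 20/150]
  130 → locker 1  [load 150/150]
  60 → locker 2 (new)  [load 60/150]
  100 → locker 3 (new)  [load 100/150]
  30 → locker 2  [load 90/150]
  140 → locker 4 (new)  [load 140/150]
4 storage lockers opened.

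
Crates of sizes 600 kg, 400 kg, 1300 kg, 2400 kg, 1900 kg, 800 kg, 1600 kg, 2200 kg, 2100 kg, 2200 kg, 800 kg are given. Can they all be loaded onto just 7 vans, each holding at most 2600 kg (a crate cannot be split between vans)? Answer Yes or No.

A valid assignment using 7 vans:
  van 1: 2400 = 2400
  van 2: 2200 + 400 = 2600
  van 3: 2200 = 2200
  van 4: 2100 = 2100
  van 5: 1900 + 600 = 2500
  van 6: 1600 + 800 = 2400
  van 7: 1300 + 800 = 2100
Every load is within 2600 kg, so 7 vans suffice.

Yes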